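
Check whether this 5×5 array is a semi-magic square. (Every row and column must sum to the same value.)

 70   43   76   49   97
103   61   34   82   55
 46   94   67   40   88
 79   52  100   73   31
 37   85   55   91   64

Row 1: 70 + 43 + 76 + 49 + 97 = 335.
Row 2: 103 + 61 + 34 + 82 + 55 = 335.
Row 3: 46 + 94 + 67 + 40 + 88 = 335.
Row 4: 79 + 52 + 100 + 73 + 31 = 335.
Row 5: 37 + 85 + 55 + 91 + 64 = 332.
Column 1: 70 + 103 + 46 + 79 + 37 = 335.
Column 2: 43 + 61 + 94 + 52 + 85 = 335.
Column 3: 76 + 34 + 67 + 100 + 55 = 332.
Column 4: 49 + 82 + 40 + 73 + 91 = 335.
Column 5: 97 + 55 + 88 + 31 + 64 = 335.

No — row 5 sums to 332 but column 5 sums to 335.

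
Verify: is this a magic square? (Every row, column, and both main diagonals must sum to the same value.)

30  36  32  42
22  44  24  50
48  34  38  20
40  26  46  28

Row 1: 30 + 36 + 32 + 42 = 140.
Row 2: 22 + 44 + 24 + 50 = 140.
Row 3: 48 + 34 + 38 + 20 = 140.
Row 4: 40 + 26 + 46 + 28 = 140.
Column 1: 30 + 22 + 48 + 40 = 140.
Column 2: 36 + 44 + 34 + 26 = 140.
Column 3: 32 + 24 + 38 + 46 = 140.
Column 4: 42 + 50 + 20 + 28 = 140.
Main diagonal: 30 + 44 + 38 + 28 = 140.
Anti-diagonal: 42 + 24 + 34 + 40 = 140.
All lines sum to 140.

Yes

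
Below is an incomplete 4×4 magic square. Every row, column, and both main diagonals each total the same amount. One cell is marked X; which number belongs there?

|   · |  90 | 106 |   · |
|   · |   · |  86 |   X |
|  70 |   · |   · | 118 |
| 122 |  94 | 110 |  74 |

130

Row 4 is complete and sums to 400; that is the magic constant.
Column 3: 106 + 86 + 110 + ? = 400, so (3,3) = 98.
From row 3, 400 − (70 + 98 + 118) gives (3,2) = 114.
Using column 2: 90 + 114 + 94 + ? → (2,2) = 400 − 298 = 102.
The remaining cell in main diagonal is (1,1) = 400 − 274 = 126.
Using anti-diagonal: 86 + 114 + 122 + ? → (1,4) = 400 − 322 = 78.
The remaining cell in column 1 is (2,1) = 400 − 318 = 82.
Using column 4: 78 + 118 + 74 + ? → (2,4) = 400 − 270 = 130.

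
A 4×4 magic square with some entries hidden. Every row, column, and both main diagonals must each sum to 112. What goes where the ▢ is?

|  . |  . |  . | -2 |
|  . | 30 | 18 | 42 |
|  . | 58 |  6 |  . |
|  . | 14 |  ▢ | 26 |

Using row 2: 30 + 18 + 42 + ? → (2,1) = 112 − 90 = 22.
From column 2, 112 − (30 + 58 + 14) gives (1,2) = 10.
The remaining cell in column 4 is (3,4) = 112 − 66 = 46.
Main diagonal: 30 + 6 + 26 + ? = 112, so (1,1) = 50.
The remaining cell in anti-diagonal is (4,1) = 112 − 74 = 38.
Row 1 needs 112; the known cells sum to 58, so (1,3) = 54.
Row 3 must total 112; the given cells sum to 110, so (3,1) = 2.
Row 4 needs 112; the known cells sum to 78, so (4,3) = 34.

34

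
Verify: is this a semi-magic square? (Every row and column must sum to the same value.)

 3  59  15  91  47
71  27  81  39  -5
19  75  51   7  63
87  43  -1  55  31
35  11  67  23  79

No — row 2 sums to 213 but row 1 sums to 215.

Row 1: 3 + 59 + 15 + 91 + 47 = 215.
Row 2: 71 + 27 + 81 + 39 + (-5) = 213.
Row 3: 19 + 75 + 51 + 7 + 63 = 215.
Row 4: 87 + 43 + (-1) + 55 + 31 = 215.
Row 5: 35 + 11 + 67 + 23 + 79 = 215.
Column 1: 3 + 71 + 19 + 87 + 35 = 215.
Column 2: 59 + 27 + 75 + 43 + 11 = 215.
Column 3: 15 + 81 + 51 + (-1) + 67 = 213.
Column 4: 91 + 39 + 7 + 55 + 23 = 215.
Column 5: 47 + (-5) + 63 + 31 + 79 = 215.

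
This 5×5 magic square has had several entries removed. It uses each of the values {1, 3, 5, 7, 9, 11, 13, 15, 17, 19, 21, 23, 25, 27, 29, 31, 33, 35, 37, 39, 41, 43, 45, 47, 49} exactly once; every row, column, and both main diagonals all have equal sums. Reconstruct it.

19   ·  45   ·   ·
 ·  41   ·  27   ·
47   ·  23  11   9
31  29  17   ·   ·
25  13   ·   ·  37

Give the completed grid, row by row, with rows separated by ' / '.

19 7 45 33 21 / 3 41 39 27 15 / 47 35 23 11 9 / 31 29 17 5 43 / 25 13 1 49 37

The 25 entries sum to 625, so each line sums to 625/5 = 125.
Using row 3: 47 + 23 + 11 + 9 + ? → (3,2) = 125 − 90 = 35.
Using column 1: 19 + 47 + 31 + 25 + ? → (2,1) = 125 − 122 = 3.
Using column 2: 41 + 35 + 29 + 13 + ? → (1,2) = 125 − 118 = 7.
Main diagonal: 19 + 41 + 23 + 37 + ? = 125, so (4,4) = 5.
From anti-diagonal, 125 − (27 + 23 + 29 + 25) gives (1,5) = 21.
Row 1 must total 125; the given cells sum to 92, so (1,4) = 33.
The remaining cell in row 4 is (4,5) = 125 − 82 = 43.
The remaining cell in column 4 is (5,4) = 125 − 76 = 49.
Column 5 needs 125; the known cells sum to 110, so (2,5) = 15.
Using row 2: 3 + 41 + 27 + 15 + ? → (2,3) = 125 − 86 = 39.
From row 5, 125 − (25 + 13 + 49 + 37) gives (5,3) = 1.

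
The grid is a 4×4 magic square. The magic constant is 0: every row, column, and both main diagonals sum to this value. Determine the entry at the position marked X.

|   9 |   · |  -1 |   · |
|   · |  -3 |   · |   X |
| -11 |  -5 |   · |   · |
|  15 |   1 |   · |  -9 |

Using row 4: 15 + 1 + (-9) + ? → (4,3) = 0 − 7 = -7.
Column 1: 9 + (-11) + 15 + ? = 0, so (2,1) = -13.
Column 2 must total 0; the given cells sum to -7, so (1,2) = 7.
Using main diagonal: 9 + (-3) + (-9) + ? → (3,3) = 0 − (-3) = 3.
Using row 1: 9 + 7 + (-1) + ? → (1,4) = 0 − 15 = -15.
Row 3 must total 0; the given cells sum to -13, so (3,4) = 13.
Column 3: -1 + 3 + (-7) + ? = 0, so (2,3) = 5.
From column 4, 0 − (-15 + 13 + (-9)) gives (2,4) = 11.

11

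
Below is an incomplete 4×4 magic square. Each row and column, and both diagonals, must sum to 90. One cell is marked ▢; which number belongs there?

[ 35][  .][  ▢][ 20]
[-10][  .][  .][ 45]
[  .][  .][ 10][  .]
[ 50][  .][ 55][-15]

30

Row 4 needs 90; the known cells sum to 90, so (4,2) = 0.
The remaining cell in column 1 is (3,1) = 90 − 75 = 15.
The remaining cell in column 4 is (3,4) = 90 − 50 = 40.
Using main diagonal: 35 + 10 + (-15) + ? → (2,2) = 90 − 30 = 60.
Row 2: -10 + 60 + 45 + ? = 90, so (2,3) = -5.
Row 3 needs 90; the known cells sum to 65, so (3,2) = 25.
Column 2 needs 90; the known cells sum to 85, so (1,2) = 5.
The remaining cell in column 3 is (1,3) = 90 − 60 = 30.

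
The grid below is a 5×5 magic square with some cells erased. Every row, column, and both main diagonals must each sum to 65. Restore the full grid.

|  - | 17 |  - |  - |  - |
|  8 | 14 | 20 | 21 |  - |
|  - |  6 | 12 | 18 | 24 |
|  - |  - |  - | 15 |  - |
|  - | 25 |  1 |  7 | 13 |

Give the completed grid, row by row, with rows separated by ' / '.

Row 2 needs 65; the known cells sum to 63, so (2,5) = 2.
Row 3: 6 + 12 + 18 + 24 + ? = 65, so (3,1) = 5.
Row 5: 25 + 1 + 7 + 13 + ? = 65, so (5,1) = 19.
Column 2 must total 65; the given cells sum to 62, so (4,2) = 3.
Using column 4: 21 + 18 + 15 + 7 + ? → (1,4) = 65 − 61 = 4.
Main diagonal: 14 + 12 + 15 + 13 + ? = 65, so (1,1) = 11.
Anti-diagonal: 21 + 12 + 3 + 19 + ? = 65, so (1,5) = 10.
From row 1, 65 − (11 + 17 + 4 + 10) gives (1,3) = 23.
Column 1: 11 + 8 + 5 + 19 + ? = 65, so (4,1) = 22.
Column 3 must total 65; the given cells sum to 56, so (4,3) = 9.
Column 5: 10 + 2 + 24 + 13 + ? = 65, so (4,5) = 16.

11 17 23 4 10 / 8 14 20 21 2 / 5 6 12 18 24 / 22 3 9 15 16 / 19 25 1 7 13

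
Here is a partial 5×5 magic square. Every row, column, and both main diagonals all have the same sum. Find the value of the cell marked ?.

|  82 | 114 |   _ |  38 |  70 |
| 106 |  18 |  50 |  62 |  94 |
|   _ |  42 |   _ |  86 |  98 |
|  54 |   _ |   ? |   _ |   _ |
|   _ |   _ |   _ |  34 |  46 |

Row 2 is complete and sums to 330; that is the magic constant.
Row 1 must total 330; the given cells sum to 304, so (1,3) = 26.
The remaining cell in column 4 is (4,4) = 330 − 220 = 110.
Using column 5: 70 + 94 + 98 + 46 + ? → (4,5) = 330 − 308 = 22.
Main diagonal: 82 + 18 + 110 + 46 + ? = 330, so (3,3) = 74.
Row 3 needs 330; the known cells sum to 300, so (3,1) = 30.
From column 1, 330 − (82 + 106 + 30 + 54) gives (5,1) = 58.
The remaining cell in anti-diagonal is (4,2) = 330 − 264 = 66.
From row 4, 330 − (54 + 66 + 110 + 22) gives (4,3) = 78.

78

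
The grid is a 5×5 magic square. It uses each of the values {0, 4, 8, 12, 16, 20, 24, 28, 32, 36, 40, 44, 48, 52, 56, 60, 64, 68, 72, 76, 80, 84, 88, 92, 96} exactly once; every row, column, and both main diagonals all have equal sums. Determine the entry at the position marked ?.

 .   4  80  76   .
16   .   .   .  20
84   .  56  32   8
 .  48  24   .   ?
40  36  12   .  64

96

The 25 entries sum to 1200, so each line sums to 1200/5 = 240.
From row 3, 240 − (84 + 56 + 32 + 8) gives (3,2) = 60.
Using row 5: 40 + 36 + 12 + 64 + ? → (5,4) = 240 − 152 = 88.
Using column 2: 4 + 60 + 48 + 36 + ? → (2,2) = 240 − 148 = 92.
From column 3, 240 − (80 + 56 + 24 + 12) gives (2,3) = 68.
Row 2 needs 240; the known cells sum to 196, so (2,4) = 44.
Column 4 must total 240; the given cells sum to 240, so (4,4) = 0.
The remaining cell in main diagonal is (1,1) = 240 − 212 = 28.
From anti-diagonal, 240 − (44 + 56 + 48 + 40) gives (1,5) = 52.
From column 1, 240 − (28 + 16 + 84 + 40) gives (4,1) = 72.
Using column 5: 52 + 20 + 8 + 64 + ? → (4,5) = 240 − 144 = 96.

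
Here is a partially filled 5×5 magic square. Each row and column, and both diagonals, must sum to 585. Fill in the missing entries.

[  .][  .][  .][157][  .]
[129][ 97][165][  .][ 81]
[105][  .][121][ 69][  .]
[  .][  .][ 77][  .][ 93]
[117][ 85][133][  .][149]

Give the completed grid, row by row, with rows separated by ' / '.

Row 2: 129 + 97 + 165 + 81 + ? = 585, so (2,4) = 113.
Row 5 must total 585; the given cells sum to 484, so (5,4) = 101.
The remaining cell in column 3 is (1,3) = 585 − 496 = 89.
The remaining cell in column 4 is (4,4) = 585 − 440 = 145.
Main diagonal needs 585; the known cells sum to 512, so (1,1) = 73.
Column 1: 73 + 129 + 105 + 117 + ? = 585, so (4,1) = 161.
The remaining cell in row 4 is (4,2) = 585 − 476 = 109.
Using anti-diagonal: 113 + 121 + 109 + 117 + ? → (1,5) = 585 − 460 = 125.
The remaining cell in row 1 is (1,2) = 585 − 444 = 141.
Column 2 needs 585; the known cells sum to 432, so (3,2) = 153.
Using column 5: 125 + 81 + 93 + 149 + ? → (3,5) = 585 − 448 = 137.

73 141 89 157 125 / 129 97 165 113 81 / 105 153 121 69 137 / 161 109 77 145 93 / 117 85 133 101 149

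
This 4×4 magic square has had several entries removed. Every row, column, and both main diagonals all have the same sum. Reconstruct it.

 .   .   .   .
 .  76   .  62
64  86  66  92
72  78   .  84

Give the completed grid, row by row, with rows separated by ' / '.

82 68 88 70 / 90 76 80 62 / 64 86 66 92 / 72 78 74 84

Row 3 is already complete: 64 + 86 + 66 + 92 = 308, so that is the magic constant.
Row 4 must total 308; the given cells sum to 234, so (4,3) = 74.
Column 2: 76 + 86 + 78 + ? = 308, so (1,2) = 68.
Using column 4: 62 + 92 + 84 + ? → (1,4) = 308 − 238 = 70.
From main diagonal, 308 − (76 + 66 + 84) gives (1,1) = 82.
The remaining cell in anti-diagonal is (2,3) = 308 − 228 = 80.
Row 1 must total 308; the given cells sum to 220, so (1,3) = 88.
Row 2 must total 308; the given cells sum to 218, so (2,1) = 90.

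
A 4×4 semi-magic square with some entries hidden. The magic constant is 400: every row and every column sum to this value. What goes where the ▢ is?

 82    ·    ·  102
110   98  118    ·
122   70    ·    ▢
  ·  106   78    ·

Row 2: 110 + 98 + 118 + ? = 400, so (2,4) = 74.
The remaining cell in column 1 is (4,1) = 400 − 314 = 86.
Column 2 needs 400; the known cells sum to 274, so (1,2) = 126.
Row 1 must total 400; the given cells sum to 310, so (1,3) = 90.
Row 4 needs 400; the known cells sum to 270, so (4,4) = 130.
Using column 3: 90 + 118 + 78 + ? → (3,3) = 400 − 286 = 114.
Column 4 must total 400; the given cells sum to 306, so (3,4) = 94.

94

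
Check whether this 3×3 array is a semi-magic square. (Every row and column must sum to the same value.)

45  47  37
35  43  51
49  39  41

Row 1: 45 + 47 + 37 = 129.
Row 2: 35 + 43 + 51 = 129.
Row 3: 49 + 39 + 41 = 129.
Column 1: 45 + 35 + 49 = 129.
Column 2: 47 + 43 + 39 = 129.
Column 3: 37 + 51 + 41 = 129.
All lines sum to 129.

Yes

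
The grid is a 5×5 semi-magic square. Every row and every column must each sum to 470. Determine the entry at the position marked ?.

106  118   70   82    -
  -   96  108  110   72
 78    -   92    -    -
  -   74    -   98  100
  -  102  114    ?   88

From row 1, 470 − (106 + 118 + 70 + 82) gives (1,5) = 94.
Row 2: 96 + 108 + 110 + 72 + ? = 470, so (2,1) = 84.
Column 2: 118 + 96 + 74 + 102 + ? = 470, so (3,2) = 80.
From column 3, 470 − (70 + 108 + 92 + 114) gives (4,3) = 86.
From column 5, 470 − (94 + 72 + 100 + 88) gives (3,5) = 116.
The remaining cell in row 3 is (3,4) = 470 − 366 = 104.
From row 4, 470 − (74 + 86 + 98 + 100) gives (4,1) = 112.
From column 1, 470 − (106 + 84 + 78 + 112) gives (5,1) = 90.
Column 4 must total 470; the given cells sum to 394, so (5,4) = 76.

76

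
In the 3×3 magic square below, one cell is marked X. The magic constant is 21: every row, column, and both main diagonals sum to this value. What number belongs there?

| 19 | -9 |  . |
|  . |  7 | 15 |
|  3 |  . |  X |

Row 1: 19 + (-9) + ? = 21, so (1,3) = 11.
Using row 2: 7 + 15 + ? → (2,1) = 21 − 22 = -1.
Using column 2: -9 + 7 + ? → (3,2) = 21 − (-2) = 23.
Column 3: 11 + 15 + ? = 21, so (3,3) = -5.

-5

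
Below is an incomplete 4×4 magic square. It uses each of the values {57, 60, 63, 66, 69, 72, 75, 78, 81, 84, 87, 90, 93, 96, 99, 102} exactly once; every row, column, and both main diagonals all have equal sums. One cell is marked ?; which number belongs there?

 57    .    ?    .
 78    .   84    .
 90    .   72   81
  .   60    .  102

99

The 16 entries sum to 1272, so each line sums to 1272/4 = 318.
The remaining cell in row 3 is (3,2) = 318 − 243 = 75.
The remaining cell in column 1 is (4,1) = 318 − 225 = 93.
The remaining cell in main diagonal is (2,2) = 318 − 231 = 87.
From anti-diagonal, 318 − (84 + 75 + 93) gives (1,4) = 66.
Row 2: 78 + 87 + 84 + ? = 318, so (2,4) = 69.
Row 4 needs 318; the known cells sum to 255, so (4,3) = 63.
From column 2, 318 − (87 + 75 + 60) gives (1,2) = 96.
Using column 3: 84 + 72 + 63 + ? → (1,3) = 318 − 219 = 99.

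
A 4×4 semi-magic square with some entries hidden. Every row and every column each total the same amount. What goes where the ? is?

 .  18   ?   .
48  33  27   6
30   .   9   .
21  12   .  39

36

Row 2 is complete and sums to 114; that is the magic constant.
From row 4, 114 − (21 + 12 + 39) gives (4,3) = 42.
Using column 1: 48 + 30 + 21 + ? → (1,1) = 114 − 99 = 15.
The remaining cell in column 2 is (3,2) = 114 − 63 = 51.
Column 3: 27 + 9 + 42 + ? = 114, so (1,3) = 36.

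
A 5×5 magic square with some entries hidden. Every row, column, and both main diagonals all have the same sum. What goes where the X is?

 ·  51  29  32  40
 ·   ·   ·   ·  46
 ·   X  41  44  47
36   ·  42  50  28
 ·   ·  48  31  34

Column 5 is complete and sums to 195; that is the magic constant.
Row 1: 51 + 29 + 32 + 40 + ? = 195, so (1,1) = 43.
The remaining cell in row 4 is (4,2) = 195 − 156 = 39.
Using column 3: 29 + 41 + 42 + 48 + ? → (2,3) = 195 − 160 = 35.
Column 4 needs 195; the known cells sum to 157, so (2,4) = 38.
From main diagonal, 195 − (43 + 41 + 50 + 34) gives (2,2) = 27.
Anti-diagonal needs 195; the known cells sum to 158, so (5,1) = 37.
Row 2 must total 195; the given cells sum to 146, so (2,1) = 49.
Row 5: 37 + 48 + 31 + 34 + ? = 195, so (5,2) = 45.
Column 1: 43 + 49 + 36 + 37 + ? = 195, so (3,1) = 30.
From column 2, 195 − (51 + 27 + 39 + 45) gives (3,2) = 33.

33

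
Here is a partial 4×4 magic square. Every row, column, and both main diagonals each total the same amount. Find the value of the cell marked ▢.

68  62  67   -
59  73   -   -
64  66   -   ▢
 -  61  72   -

69

Column 2 is complete and sums to 262; that is the magic constant.
Using row 1: 68 + 62 + 67 + ? → (1,4) = 262 − 197 = 65.
Using column 1: 68 + 59 + 64 + ? → (4,1) = 262 − 191 = 71.
The remaining cell in anti-diagonal is (2,3) = 262 − 202 = 60.
From row 2, 262 − (59 + 73 + 60) gives (2,4) = 70.
Row 4: 71 + 61 + 72 + ? = 262, so (4,4) = 58.
Column 3 must total 262; the given cells sum to 199, so (3,3) = 63.
Column 4: 65 + 70 + 58 + ? = 262, so (3,4) = 69.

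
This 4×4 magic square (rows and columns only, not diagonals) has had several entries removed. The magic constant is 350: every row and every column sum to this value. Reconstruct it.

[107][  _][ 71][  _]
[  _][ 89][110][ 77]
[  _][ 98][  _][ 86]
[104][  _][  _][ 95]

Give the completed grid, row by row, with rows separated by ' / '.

Using row 2: 89 + 110 + 77 + ? → (2,1) = 350 − 276 = 74.
Using column 1: 107 + 74 + 104 + ? → (3,1) = 350 − 285 = 65.
Using column 4: 77 + 86 + 95 + ? → (1,4) = 350 − 258 = 92.
From row 1, 350 − (107 + 71 + 92) gives (1,2) = 80.
The remaining cell in row 3 is (3,3) = 350 − 249 = 101.
Column 2: 80 + 89 + 98 + ? = 350, so (4,2) = 83.
Column 3: 71 + 110 + 101 + ? = 350, so (4,3) = 68.

107 80 71 92 / 74 89 110 77 / 65 98 101 86 / 104 83 68 95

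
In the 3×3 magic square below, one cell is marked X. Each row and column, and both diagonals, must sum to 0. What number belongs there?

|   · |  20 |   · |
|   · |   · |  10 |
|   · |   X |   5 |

Column 3 must total 0; the given cells sum to 15, so (1,3) = -15.
Row 1: 20 + (-15) + ? = 0, so (1,1) = -5.
Using main diagonal: -5 + 5 + ? → (2,2) = 0 − 0 = 0.
The remaining cell in anti-diagonal is (3,1) = 0 − (-15) = 15.
Using row 2: 0 + 10 + ? → (2,1) = 0 − 10 = -10.
Row 3: 15 + 5 + ? = 0, so (3,2) = -20.

-20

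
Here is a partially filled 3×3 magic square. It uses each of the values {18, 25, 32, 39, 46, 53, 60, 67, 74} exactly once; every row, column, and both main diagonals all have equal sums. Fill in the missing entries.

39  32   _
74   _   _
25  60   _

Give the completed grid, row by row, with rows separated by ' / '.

The 9 entries sum to 414, so each line sums to 414/3 = 138.
The remaining cell in row 1 is (1,3) = 138 − 71 = 67.
Row 3 must total 138; the given cells sum to 85, so (3,3) = 53.
The remaining cell in column 2 is (2,2) = 138 − 92 = 46.
From column 3, 138 − (67 + 53) gives (2,3) = 18.

39 32 67 / 74 46 18 / 25 60 53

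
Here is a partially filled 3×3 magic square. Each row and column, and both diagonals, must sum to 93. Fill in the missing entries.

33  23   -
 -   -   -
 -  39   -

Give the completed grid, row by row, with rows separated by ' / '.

33 23 37 / 35 31 27 / 25 39 29

Row 1: 33 + 23 + ? = 93, so (1,3) = 37.
From column 2, 93 − (23 + 39) gives (2,2) = 31.
Main diagonal must total 93; the given cells sum to 64, so (3,3) = 29.
The remaining cell in anti-diagonal is (3,1) = 93 − 68 = 25.
The remaining cell in column 1 is (2,1) = 93 − 58 = 35.
Using column 3: 37 + 29 + ? → (2,3) = 93 − 66 = 27.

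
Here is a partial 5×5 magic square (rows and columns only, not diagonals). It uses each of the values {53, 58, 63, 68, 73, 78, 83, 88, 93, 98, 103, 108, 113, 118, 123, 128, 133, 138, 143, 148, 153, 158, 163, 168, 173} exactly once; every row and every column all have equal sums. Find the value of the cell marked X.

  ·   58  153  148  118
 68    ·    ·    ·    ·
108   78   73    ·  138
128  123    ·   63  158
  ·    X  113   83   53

The 25 entries sum to 2825, so each line sums to 2825/5 = 565.
Using row 1: 58 + 153 + 148 + 118 + ? → (1,1) = 565 − 477 = 88.
Row 3 must total 565; the given cells sum to 397, so (3,4) = 168.
From row 4, 565 − (128 + 123 + 63 + 158) gives (4,3) = 93.
The remaining cell in column 1 is (5,1) = 565 − 392 = 173.
Column 3 needs 565; the known cells sum to 432, so (2,3) = 133.
Column 4: 148 + 168 + 63 + 83 + ? = 565, so (2,4) = 103.
From column 5, 565 − (118 + 138 + 158 + 53) gives (2,5) = 98.
Row 2: 68 + 133 + 103 + 98 + ? = 565, so (2,2) = 163.
Row 5: 173 + 113 + 83 + 53 + ? = 565, so (5,2) = 143.

143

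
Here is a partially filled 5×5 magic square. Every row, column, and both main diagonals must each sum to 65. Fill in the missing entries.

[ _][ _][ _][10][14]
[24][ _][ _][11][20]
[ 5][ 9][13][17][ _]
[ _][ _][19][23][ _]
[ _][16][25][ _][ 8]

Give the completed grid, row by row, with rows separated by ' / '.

18 22 1 10 14 / 24 3 7 11 20 / 5 9 13 17 21 / 6 15 19 23 2 / 12 16 25 4 8

Row 3 needs 65; the known cells sum to 44, so (3,5) = 21.
The remaining cell in column 4 is (5,4) = 65 − 61 = 4.
The remaining cell in column 5 is (4,5) = 65 − 63 = 2.
From row 5, 65 − (16 + 25 + 4 + 8) gives (5,1) = 12.
Anti-diagonal needs 65; the known cells sum to 50, so (4,2) = 15.
Row 4 must total 65; the given cells sum to 59, so (4,1) = 6.
The remaining cell in column 1 is (1,1) = 65 − 47 = 18.
Main diagonal needs 65; the known cells sum to 62, so (2,2) = 3.
Row 2 needs 65; the known cells sum to 58, so (2,3) = 7.
Using column 2: 3 + 9 + 15 + 16 + ? → (1,2) = 65 − 43 = 22.
Using column 3: 7 + 13 + 19 + 25 + ? → (1,3) = 65 − 64 = 1.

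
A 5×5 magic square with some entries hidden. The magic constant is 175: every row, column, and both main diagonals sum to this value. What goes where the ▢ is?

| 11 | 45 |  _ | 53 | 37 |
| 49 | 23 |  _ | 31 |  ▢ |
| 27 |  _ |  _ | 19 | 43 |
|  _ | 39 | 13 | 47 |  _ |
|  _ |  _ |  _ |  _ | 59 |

From row 1, 175 − (11 + 45 + 53 + 37) gives (1,3) = 29.
From column 4, 175 − (53 + 31 + 19 + 47) gives (5,4) = 25.
Using main diagonal: 11 + 23 + 47 + 59 + ? → (3,3) = 175 − 140 = 35.
Anti-diagonal must total 175; the given cells sum to 142, so (5,1) = 33.
Row 3: 27 + 35 + 19 + 43 + ? = 175, so (3,2) = 51.
Column 1 needs 175; the known cells sum to 120, so (4,1) = 55.
The remaining cell in column 2 is (5,2) = 175 − 158 = 17.
The remaining cell in row 4 is (4,5) = 175 − 154 = 21.
Using row 5: 33 + 17 + 25 + 59 + ? → (5,3) = 175 − 134 = 41.
Column 3 must total 175; the given cells sum to 118, so (2,3) = 57.
Column 5: 37 + 43 + 21 + 59 + ? = 175, so (2,5) = 15.

15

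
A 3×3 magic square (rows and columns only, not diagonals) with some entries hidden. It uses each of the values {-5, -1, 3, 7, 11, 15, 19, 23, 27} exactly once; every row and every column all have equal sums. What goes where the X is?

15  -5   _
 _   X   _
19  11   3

27

The 9 entries sum to 99, so each line sums to 99/3 = 33.
Row 1: 15 + (-5) + ? = 33, so (1,3) = 23.
Column 1 must total 33; the given cells sum to 34, so (2,1) = -1.
From column 2, 33 − (-5 + 11) gives (2,2) = 27.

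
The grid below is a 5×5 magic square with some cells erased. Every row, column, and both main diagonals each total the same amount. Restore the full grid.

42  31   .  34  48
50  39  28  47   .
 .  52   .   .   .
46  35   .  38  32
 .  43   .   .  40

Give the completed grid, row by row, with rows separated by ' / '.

42 31 45 34 48 / 50 39 28 47 36 / 33 52 41 30 44 / 46 35 49 38 32 / 29 43 37 51 40

Column 2 is already complete: 31 + 39 + 52 + 35 + 43 = 200, so that is the magic constant.
The remaining cell in row 1 is (1,3) = 200 − 155 = 45.
From row 2, 200 − (50 + 39 + 28 + 47) gives (2,5) = 36.
Row 4 must total 200; the given cells sum to 151, so (4,3) = 49.
The remaining cell in column 5 is (3,5) = 200 − 156 = 44.
Main diagonal needs 200; the known cells sum to 159, so (3,3) = 41.
From anti-diagonal, 200 − (48 + 47 + 41 + 35) gives (5,1) = 29.
Column 1 needs 200; the known cells sum to 167, so (3,1) = 33.
Column 3: 45 + 28 + 41 + 49 + ? = 200, so (5,3) = 37.
Row 3 needs 200; the known cells sum to 170, so (3,4) = 30.
Using row 5: 29 + 43 + 37 + 40 + ? → (5,4) = 200 − 149 = 51.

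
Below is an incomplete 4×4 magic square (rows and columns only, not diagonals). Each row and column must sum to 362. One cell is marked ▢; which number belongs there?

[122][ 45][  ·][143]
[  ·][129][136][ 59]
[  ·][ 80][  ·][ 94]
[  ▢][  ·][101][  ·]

The remaining cell in row 1 is (1,3) = 362 − 310 = 52.
Row 2: 129 + 136 + 59 + ? = 362, so (2,1) = 38.
Using column 2: 45 + 129 + 80 + ? → (4,2) = 362 − 254 = 108.
Using column 3: 52 + 136 + 101 + ? → (3,3) = 362 − 289 = 73.
The remaining cell in column 4 is (4,4) = 362 − 296 = 66.
Using row 3: 80 + 73 + 94 + ? → (3,1) = 362 − 247 = 115.
From row 4, 362 − (108 + 101 + 66) gives (4,1) = 87.

87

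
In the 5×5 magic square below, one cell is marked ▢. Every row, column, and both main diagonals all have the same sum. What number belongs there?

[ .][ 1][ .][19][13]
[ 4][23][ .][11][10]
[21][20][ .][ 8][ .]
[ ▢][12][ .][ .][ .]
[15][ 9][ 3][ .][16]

18

Column 2 is complete and sums to 65; that is the magic constant.
Row 2 needs 65; the known cells sum to 48, so (2,3) = 17.
Row 5 must total 65; the given cells sum to 43, so (5,4) = 22.
From column 4, 65 − (19 + 11 + 8 + 22) gives (4,4) = 5.
Anti-diagonal must total 65; the given cells sum to 51, so (3,3) = 14.
Using row 3: 21 + 20 + 14 + 8 + ? → (3,5) = 65 − 63 = 2.
The remaining cell in column 5 is (4,5) = 65 − 41 = 24.
From main diagonal, 65 − (23 + 14 + 5 + 16) gives (1,1) = 7.
Row 1: 7 + 1 + 19 + 13 + ? = 65, so (1,3) = 25.
Using column 1: 7 + 4 + 21 + 15 + ? → (4,1) = 65 − 47 = 18.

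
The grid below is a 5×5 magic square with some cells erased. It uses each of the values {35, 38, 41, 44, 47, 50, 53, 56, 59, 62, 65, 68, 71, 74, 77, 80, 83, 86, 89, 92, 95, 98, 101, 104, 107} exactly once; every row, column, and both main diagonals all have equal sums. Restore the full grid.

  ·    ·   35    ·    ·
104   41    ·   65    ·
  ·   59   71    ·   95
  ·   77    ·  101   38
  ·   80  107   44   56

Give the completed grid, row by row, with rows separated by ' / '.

The 25 entries sum to 1775, so each line sums to 1775/5 = 355.
From row 5, 355 − (80 + 107 + 44 + 56) gives (5,1) = 68.
Column 2: 41 + 59 + 77 + 80 + ? = 355, so (1,2) = 98.
From main diagonal, 355 − (41 + 71 + 101 + 56) gives (1,1) = 86.
Anti-diagonal: 65 + 71 + 77 + 68 + ? = 355, so (1,5) = 74.
Row 1 needs 355; the known cells sum to 293, so (1,4) = 62.
The remaining cell in column 4 is (3,4) = 355 − 272 = 83.
Column 5 must total 355; the given cells sum to 263, so (2,5) = 92.
From row 2, 355 − (104 + 41 + 65 + 92) gives (2,3) = 53.
From row 3, 355 − (59 + 71 + 83 + 95) gives (3,1) = 47.
From column 1, 355 − (86 + 104 + 47 + 68) gives (4,1) = 50.
The remaining cell in column 3 is (4,3) = 355 − 266 = 89.

86 98 35 62 74 / 104 41 53 65 92 / 47 59 71 83 95 / 50 77 89 101 38 / 68 80 107 44 56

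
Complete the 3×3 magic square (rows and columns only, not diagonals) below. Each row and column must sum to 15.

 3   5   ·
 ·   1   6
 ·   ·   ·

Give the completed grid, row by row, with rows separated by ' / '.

3 5 7 / 8 1 6 / 4 9 2

Using row 1: 3 + 5 + ? → (1,3) = 15 − 8 = 7.
Using row 2: 1 + 6 + ? → (2,1) = 15 − 7 = 8.
Using column 1: 3 + 8 + ? → (3,1) = 15 − 11 = 4.
The remaining cell in column 2 is (3,2) = 15 − 6 = 9.
Column 3 must total 15; the given cells sum to 13, so (3,3) = 2.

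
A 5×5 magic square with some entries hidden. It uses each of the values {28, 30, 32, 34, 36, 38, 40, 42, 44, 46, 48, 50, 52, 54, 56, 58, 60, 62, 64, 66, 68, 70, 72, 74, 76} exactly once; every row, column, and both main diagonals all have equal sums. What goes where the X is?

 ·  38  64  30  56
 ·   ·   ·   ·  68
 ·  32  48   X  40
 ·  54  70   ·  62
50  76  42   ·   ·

74

The 25 entries sum to 1300, so each line sums to 1300/5 = 260.
Using row 1: 38 + 64 + 30 + 56 + ? → (1,1) = 260 − 188 = 72.
Column 2: 38 + 32 + 54 + 76 + ? = 260, so (2,2) = 60.
Using column 3: 64 + 48 + 70 + 42 + ? → (2,3) = 260 − 224 = 36.
Column 5: 56 + 68 + 40 + 62 + ? = 260, so (5,5) = 34.
Main diagonal needs 260; the known cells sum to 214, so (4,4) = 46.
Anti-diagonal: 56 + 48 + 54 + 50 + ? = 260, so (2,4) = 52.
From row 2, 260 − (60 + 36 + 52 + 68) gives (2,1) = 44.
Row 4: 54 + 70 + 46 + 62 + ? = 260, so (4,1) = 28.
Using row 5: 50 + 76 + 42 + 34 + ? → (5,4) = 260 − 202 = 58.
From column 1, 260 − (72 + 44 + 28 + 50) gives (3,1) = 66.
The remaining cell in column 4 is (3,4) = 260 − 186 = 74.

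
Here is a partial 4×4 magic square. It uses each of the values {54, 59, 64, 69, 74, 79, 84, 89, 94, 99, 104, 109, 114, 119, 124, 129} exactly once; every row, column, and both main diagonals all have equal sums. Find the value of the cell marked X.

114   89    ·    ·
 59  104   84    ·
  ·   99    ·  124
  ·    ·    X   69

The 16 entries sum to 1464, so each line sums to 1464/4 = 366.
From row 2, 366 − (59 + 104 + 84) gives (2,4) = 119.
Column 2 must total 366; the given cells sum to 292, so (4,2) = 74.
Column 4: 119 + 124 + 69 + ? = 366, so (1,4) = 54.
From main diagonal, 366 − (114 + 104 + 69) gives (3,3) = 79.
Anti-diagonal needs 366; the known cells sum to 237, so (4,1) = 129.
Using row 1: 114 + 89 + 54 + ? → (1,3) = 366 − 257 = 109.
Row 3 needs 366; the known cells sum to 302, so (3,1) = 64.
From row 4, 366 − (129 + 74 + 69) gives (4,3) = 94.

94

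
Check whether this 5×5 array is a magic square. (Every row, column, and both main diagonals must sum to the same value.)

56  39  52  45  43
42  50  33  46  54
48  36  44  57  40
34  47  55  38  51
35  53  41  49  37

No — row 5 sums to 215 but column 4 sums to 235.

Row 1: 56 + 39 + 52 + 45 + 43 = 235.
Row 2: 42 + 50 + 33 + 46 + 54 = 225.
Row 3: 48 + 36 + 44 + 57 + 40 = 225.
Row 4: 34 + 47 + 55 + 38 + 51 = 225.
Row 5: 35 + 53 + 41 + 49 + 37 = 215.
Column 1: 56 + 42 + 48 + 34 + 35 = 215.
Column 2: 39 + 50 + 36 + 47 + 53 = 225.
Column 3: 52 + 33 + 44 + 55 + 41 = 225.
Column 4: 45 + 46 + 57 + 38 + 49 = 235.
Column 5: 43 + 54 + 40 + 51 + 37 = 225.
Main diagonal: 56 + 50 + 44 + 38 + 37 = 225.
Anti-diagonal: 43 + 46 + 44 + 47 + 35 = 215.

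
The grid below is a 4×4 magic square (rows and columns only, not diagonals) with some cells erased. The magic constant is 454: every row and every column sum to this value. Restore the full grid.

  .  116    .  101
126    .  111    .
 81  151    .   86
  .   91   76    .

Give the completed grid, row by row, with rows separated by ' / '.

106 116 131 101 / 126 96 111 121 / 81 151 136 86 / 141 91 76 146

Row 3 must total 454; the given cells sum to 318, so (3,3) = 136.
Column 2: 116 + 151 + 91 + ? = 454, so (2,2) = 96.
The remaining cell in column 3 is (1,3) = 454 − 323 = 131.
Row 1: 116 + 131 + 101 + ? = 454, so (1,1) = 106.
Row 2 must total 454; the given cells sum to 333, so (2,4) = 121.
Column 1 must total 454; the given cells sum to 313, so (4,1) = 141.
From column 4, 454 − (101 + 121 + 86) gives (4,4) = 146.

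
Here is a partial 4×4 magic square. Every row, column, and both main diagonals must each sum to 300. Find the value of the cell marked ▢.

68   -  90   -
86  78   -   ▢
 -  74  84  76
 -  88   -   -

72

From row 3, 300 − (74 + 84 + 76) gives (3,1) = 66.
Column 1: 68 + 86 + 66 + ? = 300, so (4,1) = 80.
Column 2 must total 300; the given cells sum to 240, so (1,2) = 60.
Main diagonal: 68 + 78 + 84 + ? = 300, so (4,4) = 70.
Row 1 needs 300; the known cells sum to 218, so (1,4) = 82.
The remaining cell in row 4 is (4,3) = 300 − 238 = 62.
The remaining cell in column 3 is (2,3) = 300 − 236 = 64.
Using column 4: 82 + 76 + 70 + ? → (2,4) = 300 − 228 = 72.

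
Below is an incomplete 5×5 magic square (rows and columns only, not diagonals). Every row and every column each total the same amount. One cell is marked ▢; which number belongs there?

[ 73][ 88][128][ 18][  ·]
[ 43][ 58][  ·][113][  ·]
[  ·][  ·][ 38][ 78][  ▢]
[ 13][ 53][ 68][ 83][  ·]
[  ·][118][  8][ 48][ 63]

Column 4 is complete and sums to 340; that is the magic constant.
Using row 1: 73 + 88 + 128 + 18 + ? → (1,5) = 340 − 307 = 33.
From row 4, 340 − (13 + 53 + 68 + 83) gives (4,5) = 123.
Row 5 needs 340; the known cells sum to 237, so (5,1) = 103.
Column 1 needs 340; the known cells sum to 232, so (3,1) = 108.
Column 2 must total 340; the given cells sum to 317, so (3,2) = 23.
Using column 3: 128 + 38 + 68 + 8 + ? → (2,3) = 340 − 242 = 98.
Using row 2: 43 + 58 + 98 + 113 + ? → (2,5) = 340 − 312 = 28.
Row 3: 108 + 23 + 38 + 78 + ? = 340, so (3,5) = 93.

93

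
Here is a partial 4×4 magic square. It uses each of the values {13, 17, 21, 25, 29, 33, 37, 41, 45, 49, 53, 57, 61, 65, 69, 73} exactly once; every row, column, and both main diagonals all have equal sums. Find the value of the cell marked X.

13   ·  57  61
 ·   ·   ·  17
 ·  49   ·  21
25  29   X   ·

45

The 16 entries sum to 688, so each line sums to 688/4 = 172.
The remaining cell in row 1 is (1,2) = 172 − 131 = 41.
Using column 2: 41 + 49 + 29 + ? → (2,2) = 172 − 119 = 53.
Column 4 needs 172; the known cells sum to 99, so (4,4) = 73.
Using main diagonal: 13 + 53 + 73 + ? → (3,3) = 172 − 139 = 33.
Anti-diagonal must total 172; the given cells sum to 135, so (2,3) = 37.
Row 2 needs 172; the known cells sum to 107, so (2,1) = 65.
Row 3 must total 172; the given cells sum to 103, so (3,1) = 69.
The remaining cell in row 4 is (4,3) = 172 − 127 = 45.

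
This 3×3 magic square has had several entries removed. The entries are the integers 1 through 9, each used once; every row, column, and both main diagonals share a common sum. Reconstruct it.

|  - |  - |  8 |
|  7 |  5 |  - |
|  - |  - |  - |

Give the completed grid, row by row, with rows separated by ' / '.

The entries are 1 through 9, which sum to 45, so each line sums to 45/3 = 15.
Row 2 needs 15; the known cells sum to 12, so (2,3) = 3.
Using column 3: 8 + 3 + ? → (3,3) = 15 − 11 = 4.
Main diagonal needs 15; the known cells sum to 9, so (1,1) = 6.
From anti-diagonal, 15 − (8 + 5) gives (3,1) = 2.
The remaining cell in row 1 is (1,2) = 15 − 14 = 1.
The remaining cell in row 3 is (3,2) = 15 − 6 = 9.

6 1 8 / 7 5 3 / 2 9 4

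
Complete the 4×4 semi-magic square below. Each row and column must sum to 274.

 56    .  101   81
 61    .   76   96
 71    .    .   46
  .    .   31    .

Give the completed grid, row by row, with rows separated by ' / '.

The remaining cell in row 1 is (1,2) = 274 − 238 = 36.
Row 2 must total 274; the given cells sum to 233, so (2,2) = 41.
Column 1 needs 274; the known cells sum to 188, so (4,1) = 86.
From column 3, 274 − (101 + 76 + 31) gives (3,3) = 66.
Using column 4: 81 + 96 + 46 + ? → (4,4) = 274 − 223 = 51.
Row 3 must total 274; the given cells sum to 183, so (3,2) = 91.
Row 4 must total 274; the given cells sum to 168, so (4,2) = 106.

56 36 101 81 / 61 41 76 96 / 71 91 66 46 / 86 106 31 51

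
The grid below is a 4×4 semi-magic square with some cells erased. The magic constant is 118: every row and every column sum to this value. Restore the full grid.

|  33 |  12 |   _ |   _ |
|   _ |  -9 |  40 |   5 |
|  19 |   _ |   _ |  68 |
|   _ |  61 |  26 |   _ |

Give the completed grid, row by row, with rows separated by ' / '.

33 12 75 -2 / 82 -9 40 5 / 19 54 -23 68 / -16 61 26 47

The remaining cell in row 2 is (2,1) = 118 − 36 = 82.
Using column 1: 33 + 82 + 19 + ? → (4,1) = 118 − 134 = -16.
Using column 2: 12 + (-9) + 61 + ? → (3,2) = 118 − 64 = 54.
Using row 3: 19 + 54 + 68 + ? → (3,3) = 118 − 141 = -23.
Row 4 needs 118; the known cells sum to 71, so (4,4) = 47.
Using column 3: 40 + (-23) + 26 + ? → (1,3) = 118 − 43 = 75.
Using column 4: 5 + 68 + 47 + ? → (1,4) = 118 − 120 = -2.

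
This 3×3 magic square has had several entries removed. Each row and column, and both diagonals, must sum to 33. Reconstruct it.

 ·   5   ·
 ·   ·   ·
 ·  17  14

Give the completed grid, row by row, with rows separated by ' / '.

The remaining cell in row 3 is (3,1) = 33 − 31 = 2.
Using column 2: 5 + 17 + ? → (2,2) = 33 − 22 = 11.
Main diagonal needs 33; the known cells sum to 25, so (1,1) = 8.
Anti-diagonal needs 33; the known cells sum to 13, so (1,3) = 20.
Column 1 must total 33; the given cells sum to 10, so (2,1) = 23.
The remaining cell in column 3 is (2,3) = 33 − 34 = -1.

8 5 20 / 23 11 -1 / 2 17 14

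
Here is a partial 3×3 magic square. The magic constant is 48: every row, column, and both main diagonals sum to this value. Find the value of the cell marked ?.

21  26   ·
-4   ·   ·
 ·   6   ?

11

Row 1 needs 48; the known cells sum to 47, so (1,3) = 1.
Using column 1: 21 + (-4) + ? → (3,1) = 48 − 17 = 31.
Column 2 must total 48; the given cells sum to 32, so (2,2) = 16.
Main diagonal needs 48; the known cells sum to 37, so (3,3) = 11.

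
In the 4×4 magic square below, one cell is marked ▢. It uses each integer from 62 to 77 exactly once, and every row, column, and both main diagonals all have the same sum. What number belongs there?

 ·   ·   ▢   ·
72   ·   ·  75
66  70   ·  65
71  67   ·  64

The entries are 62 through 77, which sum to 1112, so each line sums to 1112/4 = 278.
Row 3: 66 + 70 + 65 + ? = 278, so (3,3) = 77.
Row 4: 71 + 67 + 64 + ? = 278, so (4,3) = 76.
Column 1: 72 + 66 + 71 + ? = 278, so (1,1) = 69.
Column 4 needs 278; the known cells sum to 204, so (1,4) = 74.
Main diagonal: 69 + 77 + 64 + ? = 278, so (2,2) = 68.
The remaining cell in anti-diagonal is (2,3) = 278 − 215 = 63.
Column 2 needs 278; the known cells sum to 205, so (1,2) = 73.
Using column 3: 63 + 77 + 76 + ? → (1,3) = 278 − 216 = 62.

62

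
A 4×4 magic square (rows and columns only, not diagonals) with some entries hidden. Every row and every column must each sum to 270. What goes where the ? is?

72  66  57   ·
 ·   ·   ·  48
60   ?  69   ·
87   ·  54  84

78

From row 1, 270 − (72 + 66 + 57) gives (1,4) = 75.
Using row 4: 87 + 54 + 84 + ? → (4,2) = 270 − 225 = 45.
From column 1, 270 − (72 + 60 + 87) gives (2,1) = 51.
Column 3: 57 + 69 + 54 + ? = 270, so (2,3) = 90.
Column 4 needs 270; the known cells sum to 207, so (3,4) = 63.
Using row 2: 51 + 90 + 48 + ? → (2,2) = 270 − 189 = 81.
Using row 3: 60 + 69 + 63 + ? → (3,2) = 270 − 192 = 78.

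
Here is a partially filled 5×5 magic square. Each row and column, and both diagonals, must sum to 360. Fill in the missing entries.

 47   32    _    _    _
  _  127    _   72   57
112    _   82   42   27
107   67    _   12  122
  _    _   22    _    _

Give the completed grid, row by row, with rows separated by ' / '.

47 32 117 102 62 / 17 127 87 72 57 / 112 97 82 42 27 / 107 67 52 12 122 / 77 37 22 132 92

Using row 3: 112 + 82 + 42 + 27 + ? → (3,2) = 360 − 263 = 97.
From row 4, 360 − (107 + 67 + 12 + 122) gives (4,3) = 52.
Column 2 needs 360; the known cells sum to 323, so (5,2) = 37.
Using main diagonal: 47 + 127 + 82 + 12 + ? → (5,5) = 360 − 268 = 92.
The remaining cell in column 5 is (1,5) = 360 − 298 = 62.
The remaining cell in anti-diagonal is (5,1) = 360 − 283 = 77.
Row 5 needs 360; the known cells sum to 228, so (5,4) = 132.
Using column 1: 47 + 112 + 107 + 77 + ? → (2,1) = 360 − 343 = 17.
From column 4, 360 − (72 + 42 + 12 + 132) gives (1,4) = 102.
Row 1: 47 + 32 + 102 + 62 + ? = 360, so (1,3) = 117.
Using row 2: 17 + 127 + 72 + 57 + ? → (2,3) = 360 − 273 = 87.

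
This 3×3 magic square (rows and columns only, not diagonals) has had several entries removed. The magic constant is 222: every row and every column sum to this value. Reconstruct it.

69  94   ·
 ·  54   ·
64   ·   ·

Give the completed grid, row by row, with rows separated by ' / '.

Row 1: 69 + 94 + ? = 222, so (1,3) = 59.
From column 1, 222 − (69 + 64) gives (2,1) = 89.
Column 2 must total 222; the given cells sum to 148, so (3,2) = 74.
Row 2: 89 + 54 + ? = 222, so (2,3) = 79.
Row 3 must total 222; the given cells sum to 138, so (3,3) = 84.

69 94 59 / 89 54 79 / 64 74 84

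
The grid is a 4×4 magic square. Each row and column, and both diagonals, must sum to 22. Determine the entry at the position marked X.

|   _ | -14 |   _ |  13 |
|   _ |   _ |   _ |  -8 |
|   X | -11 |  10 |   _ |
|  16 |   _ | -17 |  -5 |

1

From row 4, 22 − (16 + (-17) + (-5)) gives (4,2) = 28.
The remaining cell in column 2 is (2,2) = 22 − 3 = 19.
Column 4: 13 + (-8) + (-5) + ? = 22, so (3,4) = 22.
From main diagonal, 22 − (19 + 10 + (-5)) gives (1,1) = -2.
Using anti-diagonal: 13 + (-11) + 16 + ? → (2,3) = 22 − 18 = 4.
The remaining cell in row 1 is (1,3) = 22 − (-3) = 25.
From row 2, 22 − (19 + 4 + (-8)) gives (2,1) = 7.
From row 3, 22 − (-11 + 10 + 22) gives (3,1) = 1.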